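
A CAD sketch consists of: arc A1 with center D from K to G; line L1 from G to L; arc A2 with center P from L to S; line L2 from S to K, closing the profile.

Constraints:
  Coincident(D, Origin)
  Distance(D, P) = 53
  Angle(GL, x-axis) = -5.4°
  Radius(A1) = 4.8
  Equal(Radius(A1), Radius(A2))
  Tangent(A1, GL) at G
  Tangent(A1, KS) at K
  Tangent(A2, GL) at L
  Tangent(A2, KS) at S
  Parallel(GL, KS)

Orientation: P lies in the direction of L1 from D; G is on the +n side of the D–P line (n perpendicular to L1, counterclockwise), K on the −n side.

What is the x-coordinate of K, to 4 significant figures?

-0.4517

The slot axis is L1's direction at -5.4°, so u = (cos -5.4°, sin -5.4°) = (0.9956, -0.09411) and n = (−sin -5.4°, cos -5.4°) = (0.09411, 0.9956). D is at the origin and P lies 53.0 along u from D, so P = 53.0·u = (52.76, -4.988). Tangency of A1 to both parallel lines with radius 4.8 puts G and K at D ± 4.8·n: G = (0.4517, 4.779), K = (-0.4517, -4.779). So K.x = -0.4517.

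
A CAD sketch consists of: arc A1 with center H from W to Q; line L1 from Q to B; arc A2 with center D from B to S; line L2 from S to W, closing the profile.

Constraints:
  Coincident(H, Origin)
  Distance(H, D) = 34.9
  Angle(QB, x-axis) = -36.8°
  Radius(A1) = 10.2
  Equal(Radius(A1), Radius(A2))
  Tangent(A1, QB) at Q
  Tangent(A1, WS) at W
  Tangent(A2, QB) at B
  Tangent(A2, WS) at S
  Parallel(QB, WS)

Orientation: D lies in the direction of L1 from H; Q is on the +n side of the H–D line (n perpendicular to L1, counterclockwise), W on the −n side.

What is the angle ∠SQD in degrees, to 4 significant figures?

14.02°

The slot axis is L1's direction at -36.8°, so u = (cos -36.8°, sin -36.8°) = (0.8007, -0.5990) and n = (−sin -36.8°, cos -36.8°) = (0.5990, 0.8007). H is at the origin and D lies 34.9 along u from H, so D = 34.9·u = (27.95, -20.91). Tangency of A1 to both parallel lines with radius 10.2 puts Q and W at H ± 10.2·n: Q = (6.110, 8.167), W = (-6.110, -8.167). Equal radii place B and S the same way about D: B = D + 10.2·n = (34.06, -12.74), S = D − 10.2·n = (21.84, -29.07). Then cos ∠SQD = QS·QD / (|QS||QD|), giving 14.02°.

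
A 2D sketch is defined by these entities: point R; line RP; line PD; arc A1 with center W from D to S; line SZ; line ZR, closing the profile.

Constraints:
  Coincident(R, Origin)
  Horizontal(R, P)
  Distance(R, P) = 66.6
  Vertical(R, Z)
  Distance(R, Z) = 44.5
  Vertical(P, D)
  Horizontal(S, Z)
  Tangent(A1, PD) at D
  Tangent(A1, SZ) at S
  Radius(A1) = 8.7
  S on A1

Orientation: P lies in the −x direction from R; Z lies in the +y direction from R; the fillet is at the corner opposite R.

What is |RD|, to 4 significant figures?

75.61

The virtual corner opposite R is at (-66.60, 44.50). A1 meets PD tangentially, so WD is at right angles to PD and the tangent condition forces WS to be normal to SZ, with radius 8.7, so the center W sits 8.7 in from both sides at W = (-57.90, 35.80). That places the tangent points at D = (-66.60, 35.80) on PD and S = (-57.90, 44.50) on SZ. Then |RD| = |D − R| = 75.61.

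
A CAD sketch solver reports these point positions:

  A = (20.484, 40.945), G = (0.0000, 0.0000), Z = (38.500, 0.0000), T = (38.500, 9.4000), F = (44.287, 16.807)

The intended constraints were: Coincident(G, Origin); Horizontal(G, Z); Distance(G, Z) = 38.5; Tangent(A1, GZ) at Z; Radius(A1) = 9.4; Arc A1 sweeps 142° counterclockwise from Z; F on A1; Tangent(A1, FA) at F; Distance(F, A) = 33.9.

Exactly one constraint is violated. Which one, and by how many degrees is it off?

Tangent(A1, FA) at F — off by 7.40°.

G = (0.00, 0.00) ✓; G.y = 0.00, Z.y = 0.00 ✓; |GZ| = 38.50 ✓; ∠(TZ, ZG) = 90.00° ✓; |TZ| = 9.400 ✓; bearing(T→F) − bearing(T→Z) = 142.0° ✓; |TF| = 9.400 ✓; ∠(TF, FA) = 97.40° ✗; |FA| = 33.90 ✓.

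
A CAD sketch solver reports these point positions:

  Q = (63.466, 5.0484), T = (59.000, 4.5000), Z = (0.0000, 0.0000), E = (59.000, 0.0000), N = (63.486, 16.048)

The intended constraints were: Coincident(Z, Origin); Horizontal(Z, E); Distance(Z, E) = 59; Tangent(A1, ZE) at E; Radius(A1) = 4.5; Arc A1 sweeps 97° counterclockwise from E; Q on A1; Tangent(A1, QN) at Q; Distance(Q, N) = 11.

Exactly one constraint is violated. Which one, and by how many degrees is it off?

Tangent(A1, QN) at Q — off by 7.10°.

Z = (0.00, 0.00) ✓; Z.y = 0.00, E.y = 0.00 ✓; |ZE| = 59.00 ✓; ∠(TE, EZ) = 90.00° ✓; |TE| = 4.500 ✓; bearing(T→Q) − bearing(T→E) = 97.00° ✓; |TQ| = 4.500 ✓; ∠(TQ, QN) = 97.10° ✗; |QN| = 11.00 ✓.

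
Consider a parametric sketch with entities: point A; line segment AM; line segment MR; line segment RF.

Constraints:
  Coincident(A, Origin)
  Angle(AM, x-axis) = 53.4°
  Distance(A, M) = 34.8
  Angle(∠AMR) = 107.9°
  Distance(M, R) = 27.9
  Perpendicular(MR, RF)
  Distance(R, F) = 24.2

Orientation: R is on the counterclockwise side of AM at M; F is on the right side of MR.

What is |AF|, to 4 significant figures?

69.10

A is at the origin; AM runs at 53.4° with length 34.8, so M = 34.8·(cos 53.4°, sin 53.4°) = (20.75, 27.94). ∠AMR = 107.9°, so MR runs at 53.4° + (180° − 107.9°) = 125.5° from the x-axis; with |MR| = 27.9, R = M + 27.9·(cos 125.5°, sin 125.5°) = (4.547, 50.65). MR ⟂ RF; with |RF| = 24.2 on the right of MR, F = R + 24.2·(0.8141, 0.5807) = (24.25, 64.70). Then |AF| = |F − A| = 69.10.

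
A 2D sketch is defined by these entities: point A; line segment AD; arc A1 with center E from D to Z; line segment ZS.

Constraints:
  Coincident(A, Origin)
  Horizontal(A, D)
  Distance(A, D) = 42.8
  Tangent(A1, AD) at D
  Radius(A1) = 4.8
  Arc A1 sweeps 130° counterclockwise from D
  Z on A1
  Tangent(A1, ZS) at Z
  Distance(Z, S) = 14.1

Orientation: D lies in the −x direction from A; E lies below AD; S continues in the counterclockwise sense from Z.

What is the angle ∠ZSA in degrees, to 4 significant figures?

103.5°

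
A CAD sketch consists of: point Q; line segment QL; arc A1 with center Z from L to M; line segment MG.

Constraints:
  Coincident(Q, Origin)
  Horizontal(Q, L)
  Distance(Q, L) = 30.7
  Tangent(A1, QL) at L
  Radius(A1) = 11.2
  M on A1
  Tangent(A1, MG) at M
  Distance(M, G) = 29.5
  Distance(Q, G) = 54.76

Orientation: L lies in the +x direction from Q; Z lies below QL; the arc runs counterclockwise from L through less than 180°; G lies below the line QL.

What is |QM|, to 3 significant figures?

26.5

Q is at the origin; Q and L share the same y with |QL| = 30.7 and L on the +x side, so L = (30.7, 0.00). The tangent condition forces ZL to be normal to QL, so Z = L + (0, -11.2) = (30.7, -11.2). Since ZM ⟂ MG (tangency), |ZG| = √(11.2² + 29.5²) = 31.6 regardless of where M sits on A1. So G lies on both circle(Q, 54.76) and circle(Z, 31.6); the below-QL intersection is G = (34.5, -42.5). M is the foot of the tangent from G: M = (20.8, -16.4).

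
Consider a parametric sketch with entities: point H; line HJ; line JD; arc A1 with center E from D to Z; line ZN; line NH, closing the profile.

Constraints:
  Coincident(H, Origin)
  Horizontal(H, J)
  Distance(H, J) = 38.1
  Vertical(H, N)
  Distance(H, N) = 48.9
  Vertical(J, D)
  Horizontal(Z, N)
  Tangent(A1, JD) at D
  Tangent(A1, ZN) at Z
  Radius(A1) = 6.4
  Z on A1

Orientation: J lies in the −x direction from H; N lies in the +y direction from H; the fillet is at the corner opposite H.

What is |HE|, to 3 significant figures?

53.0

H and N share the same x with |HN| = 48.9 and N on the +y side, so N = (0.00, 48.9). The virtual corner opposite H is at (-38.1, 48.9). The tangent condition forces ED to be normal to JD and since A1 is tangent to ZN there, EZ ⟂ ZN, with radius 6.4, so the center E sits 6.4 in from both sides at E = (-31.7, 42.5). Then |HE| = |E − H| = 53.0.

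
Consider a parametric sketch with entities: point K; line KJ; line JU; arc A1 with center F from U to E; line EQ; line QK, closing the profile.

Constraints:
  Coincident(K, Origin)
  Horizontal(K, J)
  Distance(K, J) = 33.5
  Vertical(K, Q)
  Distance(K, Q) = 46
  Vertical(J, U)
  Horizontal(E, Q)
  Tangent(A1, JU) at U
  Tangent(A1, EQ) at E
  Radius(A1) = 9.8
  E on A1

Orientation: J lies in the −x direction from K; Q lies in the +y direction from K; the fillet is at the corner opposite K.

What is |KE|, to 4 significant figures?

51.75

K is at the origin; K and J share the same y with |KJ| = 33.5 and J on the −x side, so J = (-33.50, 0.000). KQ is vertical with |KQ| = 46.0 and Q on the +y side, so Q = (0.000, 46.00). The virtual corner opposite K is at (-33.50, 46.00). A1 meets JU tangentially, so FU is at right angles to JU and tangency of A1 to EQ means the radius FE is perpendicular to EQ, with radius 9.8, so the center F sits 9.8 in from both sides at F = (-23.70, 36.20). That places the tangent points at U = (-33.50, 36.20) on JU and E = (-23.70, 46.00) on EQ. Then |KE| = |E − K| = 51.75.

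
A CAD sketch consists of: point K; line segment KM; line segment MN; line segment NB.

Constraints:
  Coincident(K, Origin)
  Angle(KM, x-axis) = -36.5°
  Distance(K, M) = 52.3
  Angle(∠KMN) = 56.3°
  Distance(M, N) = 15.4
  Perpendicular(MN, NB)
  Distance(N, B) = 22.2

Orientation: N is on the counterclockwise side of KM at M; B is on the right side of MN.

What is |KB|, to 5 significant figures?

67.108

K is at the origin; KM runs at -36.5° with length 52.3, so M = 52.3·(cos -36.5°, sin -36.5°) = (42.042, -31.109). ∠KMN = 56.3°, so MN runs at -36.5° + (180° − 56.3°) = 87.200° from the x-axis; with |MN| = 15.4, N = M + 15.4·(cos 87.200°, sin 87.200°) = (42.794, -15.728). MN is perpendicular to NB; with |NB| = 22.2 on the right of MN, B = N + 22.2·(0.99881, -0.048850) = (64.967, -16.812). Then |KB| = |B − K| = 67.108.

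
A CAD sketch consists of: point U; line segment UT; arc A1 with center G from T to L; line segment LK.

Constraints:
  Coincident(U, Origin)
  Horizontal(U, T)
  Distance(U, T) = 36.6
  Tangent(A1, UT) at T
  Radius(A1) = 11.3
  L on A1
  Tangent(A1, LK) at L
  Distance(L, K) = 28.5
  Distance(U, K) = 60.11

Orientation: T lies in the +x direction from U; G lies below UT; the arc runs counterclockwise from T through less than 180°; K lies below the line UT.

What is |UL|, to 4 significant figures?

32.68

U is at the origin; U and T share the same y with |UT| = 36.6 and T on the +x side, so T = (36.60, 0.000). The tangent condition forces GT to be normal to UT, so G = T + (0, -11.3) = (36.60, -11.30). Since GL ⟂ LK (tangency), |GK| = √(11.3² + 28.5²) = 30.66 regardless of where L sits on A1. So K lies on both circle(U, 60.11) and circle(G, 30.66); the below-UT intersection is K = (43.88, -41.08). L is the foot of the tangent from K: L = (27.39, -17.84).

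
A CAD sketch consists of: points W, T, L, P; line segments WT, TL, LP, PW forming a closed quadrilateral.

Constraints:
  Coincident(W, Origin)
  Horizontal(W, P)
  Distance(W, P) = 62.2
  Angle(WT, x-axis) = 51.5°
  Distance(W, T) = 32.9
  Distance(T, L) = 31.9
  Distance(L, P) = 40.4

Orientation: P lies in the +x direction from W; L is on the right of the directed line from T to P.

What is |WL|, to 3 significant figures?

23.1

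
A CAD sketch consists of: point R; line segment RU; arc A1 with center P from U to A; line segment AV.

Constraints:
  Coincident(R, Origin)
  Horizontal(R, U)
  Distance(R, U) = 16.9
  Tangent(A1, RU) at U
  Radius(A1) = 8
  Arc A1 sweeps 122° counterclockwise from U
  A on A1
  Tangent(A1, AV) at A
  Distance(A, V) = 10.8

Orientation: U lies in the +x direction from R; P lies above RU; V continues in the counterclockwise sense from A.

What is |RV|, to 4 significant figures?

27.94

R is at the origin; RU is horizontal with |RU| = 16.9 and U on the +x side, so U = (16.90, 0.000). Tangency of A1 to RU means the radius PU is perpendicular to RU, so P = U + (0, 8) = (16.90, 8.000). On A1, U sits at bearing -90° from P; a 122° counterclockwise sweep puts A at bearing 32°, so A = P + 8.0·(cos 32°, sin 32°) = (23.68, 12.24). A1 meets AV tangentially, so PA is at right angles to AV, so AV runs along (−sin 32°, cos 32°); with |AV| = 10.8, V = (17.96, 21.40). Then |RV| = |V − R| = 27.94.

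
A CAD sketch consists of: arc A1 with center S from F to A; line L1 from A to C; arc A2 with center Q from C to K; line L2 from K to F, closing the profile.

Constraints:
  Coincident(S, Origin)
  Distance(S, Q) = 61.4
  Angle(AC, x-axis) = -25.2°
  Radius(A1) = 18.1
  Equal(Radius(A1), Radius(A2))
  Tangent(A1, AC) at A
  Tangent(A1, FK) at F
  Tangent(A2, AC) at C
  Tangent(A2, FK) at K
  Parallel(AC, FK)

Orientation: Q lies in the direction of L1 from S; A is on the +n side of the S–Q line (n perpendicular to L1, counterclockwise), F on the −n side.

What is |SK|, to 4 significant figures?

64.01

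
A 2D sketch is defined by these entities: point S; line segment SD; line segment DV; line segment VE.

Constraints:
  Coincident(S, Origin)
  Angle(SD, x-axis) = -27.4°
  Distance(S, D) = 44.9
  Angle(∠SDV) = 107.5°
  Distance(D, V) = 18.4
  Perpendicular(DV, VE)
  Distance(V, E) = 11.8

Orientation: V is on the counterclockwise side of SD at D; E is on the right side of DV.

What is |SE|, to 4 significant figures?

63.26

S is at the origin; SD runs at -27.4° with length 44.9, so D = 44.9·(cos -27.4°, sin -27.4°) = (39.86, -20.66). ∠SDV = 107.5°, so DV runs at -27.4° + (180° − 107.5°) = 45.10° from the x-axis; with |DV| = 18.4, V = D + 18.4·(cos 45.10°, sin 45.10°) = (52.85, -7.630). DV ⟂ VE; with |VE| = 11.8 on the right of DV, E = V + 11.8·(0.7083, -0.7059) = (61.21, -15.96). Then |SE| = |E − S| = 63.26.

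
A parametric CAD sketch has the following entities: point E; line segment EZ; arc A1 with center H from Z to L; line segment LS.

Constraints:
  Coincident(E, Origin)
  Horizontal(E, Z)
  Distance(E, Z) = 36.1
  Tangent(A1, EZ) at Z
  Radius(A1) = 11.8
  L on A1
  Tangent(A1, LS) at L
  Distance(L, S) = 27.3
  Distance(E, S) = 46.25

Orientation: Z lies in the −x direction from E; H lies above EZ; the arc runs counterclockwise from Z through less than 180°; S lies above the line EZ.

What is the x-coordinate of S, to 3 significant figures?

-24.5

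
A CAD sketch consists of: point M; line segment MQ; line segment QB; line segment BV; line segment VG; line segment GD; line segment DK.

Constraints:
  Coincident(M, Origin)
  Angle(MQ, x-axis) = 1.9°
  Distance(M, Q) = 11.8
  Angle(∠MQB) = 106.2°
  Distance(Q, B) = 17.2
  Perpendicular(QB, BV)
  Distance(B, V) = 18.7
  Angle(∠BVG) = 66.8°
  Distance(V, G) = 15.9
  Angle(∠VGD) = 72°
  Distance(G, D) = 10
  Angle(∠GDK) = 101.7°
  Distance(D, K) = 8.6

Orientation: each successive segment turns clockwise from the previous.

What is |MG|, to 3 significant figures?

5.98

M is at the origin; MQ runs at 1.9° with length 11.8, so Q = (11.8, 0.391). ∠MQB = 106.2° gives QB at -71.9° from the x-axis; with |QB| = 17.2, B = (17.1, -16.0). QB is perpendicular to BV, so BV runs at -162°; with |BV| = 18.7, V = (-0.637, -21.8). ∠BVG = 66.8° gives VG at 84.9° from the x-axis; with |VG| = 15.9, G = (0.776, -5.93). Then |MG| = |G − M| = 5.98.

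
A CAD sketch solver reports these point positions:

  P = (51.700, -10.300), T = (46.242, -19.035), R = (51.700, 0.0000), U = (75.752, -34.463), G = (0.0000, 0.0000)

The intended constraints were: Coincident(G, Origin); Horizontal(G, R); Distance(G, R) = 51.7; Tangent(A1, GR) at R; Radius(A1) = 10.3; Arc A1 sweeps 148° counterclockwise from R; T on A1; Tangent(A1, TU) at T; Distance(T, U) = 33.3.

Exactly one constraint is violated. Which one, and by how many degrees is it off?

Tangent(A1, TU) at T — off by 4.40°.

G = (0.00, 0.00) ✓; G.y = 0.00, R.y = 0.00 ✓; |GR| = 51.70 ✓; ∠(PR, RG) = 90.00° ✓; |PR| = 10.30 ✓; bearing(P→T) − bearing(P→R) = 148.0° ✓; |PT| = 10.30 ✓; ∠(PT, TU) = 85.60° ✗; |TU| = 33.30 ✓.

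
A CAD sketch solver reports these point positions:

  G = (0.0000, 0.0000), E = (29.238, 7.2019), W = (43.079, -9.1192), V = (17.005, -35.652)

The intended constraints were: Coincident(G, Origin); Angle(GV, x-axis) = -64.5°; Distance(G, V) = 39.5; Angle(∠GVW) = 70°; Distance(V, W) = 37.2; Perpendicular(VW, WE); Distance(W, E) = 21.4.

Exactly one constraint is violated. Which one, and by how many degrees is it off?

Perpendicular(VW, WE) — off by 5.20°.

G = (0.00, 0.00) ✓; GV at -64.50° ✓; |GV| = 39.50 ✓; ∠GVW = 70.00° ✓; |VW| = 37.20 ✓; ∠(VW, WE) = 84.80° ✗; |WE| = 21.40 ✓.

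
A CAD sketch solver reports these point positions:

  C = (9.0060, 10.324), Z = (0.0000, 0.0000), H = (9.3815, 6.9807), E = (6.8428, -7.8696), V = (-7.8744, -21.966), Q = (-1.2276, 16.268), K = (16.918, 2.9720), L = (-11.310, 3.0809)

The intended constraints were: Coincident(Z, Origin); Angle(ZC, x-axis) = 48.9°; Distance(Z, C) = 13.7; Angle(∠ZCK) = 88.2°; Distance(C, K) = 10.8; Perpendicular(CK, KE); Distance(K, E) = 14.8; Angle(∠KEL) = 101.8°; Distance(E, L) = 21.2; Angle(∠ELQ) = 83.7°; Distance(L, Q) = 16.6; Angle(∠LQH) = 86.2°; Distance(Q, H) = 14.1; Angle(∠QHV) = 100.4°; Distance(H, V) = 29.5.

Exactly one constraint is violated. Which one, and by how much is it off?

Distance(H, V) = 29.5 — off by 4.20.

Z = (0.00, 0.00) ✓; ZC at 48.90° ✓; |ZC| = 13.70 ✓; ∠ZCK = 88.20° ✓; |CK| = 10.80 ✓; ∠(CK, KE) = 90.00° ✓; |KE| = 14.80 ✓; ∠KEL = 101.8° ✓; |EL| = 21.20 ✓; ∠ELQ = 83.70° ✓; |LQ| = 16.60 ✓; ∠LQH = 86.20° ✓; |QH| = 14.10 ✓; ∠QHV = 100.4° ✓; |HV| = 33.70 ✗.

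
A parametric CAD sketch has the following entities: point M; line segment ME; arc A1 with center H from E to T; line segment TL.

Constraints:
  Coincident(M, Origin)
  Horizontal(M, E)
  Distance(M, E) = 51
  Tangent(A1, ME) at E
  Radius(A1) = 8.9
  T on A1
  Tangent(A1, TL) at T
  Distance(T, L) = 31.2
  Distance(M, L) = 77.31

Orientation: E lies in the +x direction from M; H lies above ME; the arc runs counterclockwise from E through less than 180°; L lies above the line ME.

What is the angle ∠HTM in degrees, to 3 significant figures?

22.3°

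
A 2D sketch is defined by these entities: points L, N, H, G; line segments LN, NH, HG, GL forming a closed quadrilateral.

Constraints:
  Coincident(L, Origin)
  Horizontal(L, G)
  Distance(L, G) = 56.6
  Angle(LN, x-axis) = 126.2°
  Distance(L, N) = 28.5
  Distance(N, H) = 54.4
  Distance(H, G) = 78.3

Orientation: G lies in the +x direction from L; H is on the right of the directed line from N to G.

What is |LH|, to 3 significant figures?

34.8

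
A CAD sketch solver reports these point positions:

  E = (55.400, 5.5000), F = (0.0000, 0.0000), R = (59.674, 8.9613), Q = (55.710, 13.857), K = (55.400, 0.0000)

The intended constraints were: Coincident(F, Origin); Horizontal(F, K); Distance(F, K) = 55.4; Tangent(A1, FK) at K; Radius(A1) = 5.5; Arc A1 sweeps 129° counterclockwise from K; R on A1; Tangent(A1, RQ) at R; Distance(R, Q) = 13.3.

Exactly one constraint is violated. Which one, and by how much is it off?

Distance(R, Q) = 13.3 — off by 7.00.

F = (0.00, 0.00) ✓; F.y = 0.00, K.y = 0.00 ✓; |FK| = 55.40 ✓; ∠(EK, KF) = 90.00° ✓; |EK| = 5.500 ✓; bearing(E→R) − bearing(E→K) = 129.0° ✓; |ER| = 5.500 ✓; ∠(ER, RQ) = 90.01° ✓; |RQ| = 6.299 ✗.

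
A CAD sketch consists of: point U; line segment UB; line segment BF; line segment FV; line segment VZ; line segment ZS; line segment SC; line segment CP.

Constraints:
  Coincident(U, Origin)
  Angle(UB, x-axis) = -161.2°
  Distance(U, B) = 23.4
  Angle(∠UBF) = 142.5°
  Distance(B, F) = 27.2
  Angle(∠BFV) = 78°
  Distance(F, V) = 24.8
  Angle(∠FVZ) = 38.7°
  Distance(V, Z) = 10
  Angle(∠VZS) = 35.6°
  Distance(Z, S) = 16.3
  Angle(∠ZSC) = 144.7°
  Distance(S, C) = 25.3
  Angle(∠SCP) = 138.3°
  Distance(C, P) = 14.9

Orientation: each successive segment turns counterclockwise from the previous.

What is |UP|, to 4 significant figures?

73.98

U is at the origin; UB runs at -161.2° with length 23.4, so B = (-22.15, -7.541). ∠UBF = 142.5° gives BF at -123.7° from the x-axis; with |BF| = 27.2, F = (-37.24, -30.17). ∠BFV = 78.0° gives FV at -21.70° from the x-axis; with |FV| = 24.8, V = (-14.20, -39.34). ∠FVZ = 38.7° gives VZ at 119.6° from the x-axis; with |VZ| = 10.0, Z = (-19.14, -30.64). ∠VZS = 35.6° gives ZS at -96.00° from the x-axis; with |ZS| = 16.3, S = (-20.84, -46.86). ∠ZSC = 144.7° gives SC at -60.70° from the x-axis; with |SC| = 25.3, C = (-8.463, -68.92). ∠SCP = 138.3° gives CP at -19.00° from the x-axis; with |CP| = 14.9, P = (5.625, -73.77). Then |UP| = |P − U| = 73.98.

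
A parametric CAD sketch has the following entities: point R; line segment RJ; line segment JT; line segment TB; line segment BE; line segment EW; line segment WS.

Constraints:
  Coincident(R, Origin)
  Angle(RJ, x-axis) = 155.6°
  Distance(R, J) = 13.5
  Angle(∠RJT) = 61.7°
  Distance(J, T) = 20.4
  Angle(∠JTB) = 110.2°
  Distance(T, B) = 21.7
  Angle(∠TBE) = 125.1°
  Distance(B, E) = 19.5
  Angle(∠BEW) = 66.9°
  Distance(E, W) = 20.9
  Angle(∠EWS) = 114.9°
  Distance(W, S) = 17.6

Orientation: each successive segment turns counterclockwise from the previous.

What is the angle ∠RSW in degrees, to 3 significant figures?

15.0°

R is at the origin; RJ runs at 155.6° with length 13.5, so J = (-12.3, 5.58). ∠RJT = 61.7° gives JT at -86.1° from the x-axis; with |JT| = 20.4, T = (-10.9, -14.8). ∠JTB = 110.2° gives TB at -16.3° from the x-axis; with |TB| = 21.7, B = (9.92, -20.9). ∠TBE = 125.1° gives BE at 38.6° from the x-axis; with |BE| = 19.5, E = (25.2, -8.70). ∠BEW = 66.9° gives EW at 152° from the x-axis; with |EW| = 20.9, W = (6.76, 1.21). ∠EWS = 114.9° gives WS at -143° from the x-axis; with |WS| = 17.6, S = (-7.33, -9.34). Then cos ∠RSW = SR·SW / (|SR||SW|), giving 15.0°.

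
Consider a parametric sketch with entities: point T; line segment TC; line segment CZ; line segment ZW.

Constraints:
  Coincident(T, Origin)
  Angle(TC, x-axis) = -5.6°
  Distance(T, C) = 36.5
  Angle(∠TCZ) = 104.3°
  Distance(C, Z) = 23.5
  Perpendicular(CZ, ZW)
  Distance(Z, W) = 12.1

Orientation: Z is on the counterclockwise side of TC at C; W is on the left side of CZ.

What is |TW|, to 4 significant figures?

39.98

T is at the origin; TC runs at -5.6° with length 36.5, so C = 36.5·(cos -5.6°, sin -5.6°) = (36.33, -3.562). ∠TCZ = 104.3°, so CZ runs at -5.6° + (180° − 104.3°) = 70.10° from the x-axis; with |CZ| = 23.5, Z = C + 23.5·(cos 70.10°, sin 70.10°) = (44.32, 18.53). The perpendicularity gives ZW at right angles to CZ; with |ZW| = 12.1 on the left of CZ, W = Z + 12.1·(-0.9403, 0.3404) = (32.95, 22.65). Then |TW| = |W − T| = 39.98.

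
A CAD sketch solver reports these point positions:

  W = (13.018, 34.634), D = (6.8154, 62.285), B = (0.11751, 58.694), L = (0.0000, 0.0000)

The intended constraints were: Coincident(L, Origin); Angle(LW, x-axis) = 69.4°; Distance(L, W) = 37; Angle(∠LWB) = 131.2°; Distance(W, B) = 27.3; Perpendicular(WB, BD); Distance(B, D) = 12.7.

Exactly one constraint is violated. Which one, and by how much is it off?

Distance(B, D) = 12.7 — off by 5.10.

L = (0.00, 0.00) ✓; LW at 69.40° ✓; |LW| = 37.00 ✓; ∠LWB = 131.2° ✓; |WB| = 27.30 ✓; ∠(WB, BD) = 90.00° ✓; |BD| = 7.600 ✗.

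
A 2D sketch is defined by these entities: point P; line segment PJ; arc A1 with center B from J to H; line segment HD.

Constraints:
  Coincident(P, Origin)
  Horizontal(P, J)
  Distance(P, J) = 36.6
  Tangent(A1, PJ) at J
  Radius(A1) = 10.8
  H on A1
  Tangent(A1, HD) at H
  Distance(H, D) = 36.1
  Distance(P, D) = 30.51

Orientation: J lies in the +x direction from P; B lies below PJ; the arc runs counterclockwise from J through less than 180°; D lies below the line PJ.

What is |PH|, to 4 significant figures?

28.83

P is at the origin; PJ is horizontal with |PJ| = 36.6 and J on the +x side, so J = (36.60, 0.000). A1 meets PJ tangentially, so BJ is at right angles to PJ, so B = J + (0, -10.8) = (36.60, -10.80). Since BH ⟂ HD (tangency), |BD| = √(10.8² + 36.1²) = 37.68 regardless of where H sits on A1. So D lies on both circle(P, 30.51) and circle(B, 37.68); the below-PJ intersection is D = (4.300, -30.21). H is the foot of the tangent from D: H = (28.62, -3.525).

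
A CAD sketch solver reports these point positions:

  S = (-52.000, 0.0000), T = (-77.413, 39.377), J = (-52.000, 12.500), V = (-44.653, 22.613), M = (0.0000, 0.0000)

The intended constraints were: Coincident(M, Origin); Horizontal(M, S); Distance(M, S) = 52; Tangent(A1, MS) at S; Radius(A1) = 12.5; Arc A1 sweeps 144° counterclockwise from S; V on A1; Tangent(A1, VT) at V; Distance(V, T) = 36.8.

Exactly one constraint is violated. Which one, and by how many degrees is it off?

Tangent(A1, VT) at V — off by 8.90°.

M = (0.00, 0.00) ✓; M.y = 0.00, S.y = 0.00 ✓; |MS| = 52.00 ✓; ∠(JS, SM) = 90.00° ✓; |JS| = 12.50 ✓; bearing(J→V) − bearing(J→S) = 144.0° ✓; |JV| = 12.50 ✓; ∠(JV, VT) = 81.10° ✗; |VT| = 36.80 ✓.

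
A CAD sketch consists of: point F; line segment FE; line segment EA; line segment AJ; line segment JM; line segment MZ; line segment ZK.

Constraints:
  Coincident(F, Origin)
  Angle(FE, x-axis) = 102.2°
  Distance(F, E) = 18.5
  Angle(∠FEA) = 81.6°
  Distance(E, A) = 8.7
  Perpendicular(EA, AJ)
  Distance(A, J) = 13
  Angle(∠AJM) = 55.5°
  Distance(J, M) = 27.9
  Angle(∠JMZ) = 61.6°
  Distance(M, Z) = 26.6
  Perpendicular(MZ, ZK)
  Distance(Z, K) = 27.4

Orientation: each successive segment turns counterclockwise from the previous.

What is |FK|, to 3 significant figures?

21.1

F is at the origin; FE runs at 102.2° with length 18.5, so E = (-3.91, 18.1). ∠FEA = 81.6° gives EA at -159° from the x-axis; with |EA| = 8.7, A = (-12.1, 15.0). The perpendicularity gives AJ at right angles to EA, so AJ runs at -69.4°; with |AJ| = 13.0, J = (-7.48, 2.85). ∠AJM = 55.5° gives JM at 55.1° from the x-axis; with |JM| = 27.9, M = (8.48, 25.7). ∠JMZ = 61.6° gives MZ at 174° from the x-axis; with |MZ| = 26.6, Z = (-17.9, 28.7). The perpendicularity gives ZK at right angles to MZ, so ZK runs at -96.5°; with |ZK| = 27.4, K = (-21.0, 1.52). Then |FK| = |K − F| = 21.1.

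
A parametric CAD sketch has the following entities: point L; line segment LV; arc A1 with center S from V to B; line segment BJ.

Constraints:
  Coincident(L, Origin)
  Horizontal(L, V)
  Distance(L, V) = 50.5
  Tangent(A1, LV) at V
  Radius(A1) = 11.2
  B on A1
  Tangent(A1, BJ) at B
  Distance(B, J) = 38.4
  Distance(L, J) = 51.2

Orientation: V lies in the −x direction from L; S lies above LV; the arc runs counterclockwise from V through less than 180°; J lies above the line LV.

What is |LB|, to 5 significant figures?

40.643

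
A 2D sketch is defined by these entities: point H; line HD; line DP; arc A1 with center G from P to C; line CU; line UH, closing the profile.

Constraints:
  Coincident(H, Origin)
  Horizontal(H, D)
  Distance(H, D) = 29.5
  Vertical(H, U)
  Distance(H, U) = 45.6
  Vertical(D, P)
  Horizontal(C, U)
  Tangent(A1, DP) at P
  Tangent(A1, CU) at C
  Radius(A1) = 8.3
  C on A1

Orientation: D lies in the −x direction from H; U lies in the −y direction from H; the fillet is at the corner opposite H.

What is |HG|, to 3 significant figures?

42.9

H is at the origin; H and D share the same y with |HD| = 29.5 and D on the −x side, so D = (-29.5, 0.00). H and U share the same x with |HU| = 45.6 and U on the −y side, so U = (0.00, -45.6). The virtual corner opposite H is at (-29.5, -45.6). A1 meets DP tangentially, so GP is at right angles to DP and the tangent condition forces GC to be normal to CU, with radius 8.3, so the center G sits 8.3 in from both sides at G = (-21.2, -37.3). Then |HG| = |G − H| = 42.9.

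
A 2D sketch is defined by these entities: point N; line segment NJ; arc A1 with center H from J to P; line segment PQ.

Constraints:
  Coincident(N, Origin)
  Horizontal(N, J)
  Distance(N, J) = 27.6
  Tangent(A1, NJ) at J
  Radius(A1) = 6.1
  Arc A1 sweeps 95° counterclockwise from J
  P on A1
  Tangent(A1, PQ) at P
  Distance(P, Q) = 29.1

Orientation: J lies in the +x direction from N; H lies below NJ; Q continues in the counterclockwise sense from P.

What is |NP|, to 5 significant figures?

22.522

N is at the origin; NJ is horizontal with |NJ| = 27.6 and J on the +x side, so J = (27.600, 0.0000). Tangency of A1 to NJ means the radius HJ is perpendicular to NJ, so H = J + (0, -6.1) = (27.600, -6.1000). On A1, J sits at bearing 90° from H; a 95° counterclockwise sweep puts P at bearing 185°, so P = H + 6.1·(cos 185°, sin 185°) = (21.523, -6.6317). Then |NP| = |P − N| = 22.522.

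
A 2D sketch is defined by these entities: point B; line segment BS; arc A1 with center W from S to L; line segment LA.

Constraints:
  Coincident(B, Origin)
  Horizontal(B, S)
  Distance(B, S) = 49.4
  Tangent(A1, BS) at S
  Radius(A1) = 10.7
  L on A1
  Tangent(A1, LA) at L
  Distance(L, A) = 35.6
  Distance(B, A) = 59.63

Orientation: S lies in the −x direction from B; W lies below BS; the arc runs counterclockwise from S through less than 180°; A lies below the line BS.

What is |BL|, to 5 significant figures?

60.567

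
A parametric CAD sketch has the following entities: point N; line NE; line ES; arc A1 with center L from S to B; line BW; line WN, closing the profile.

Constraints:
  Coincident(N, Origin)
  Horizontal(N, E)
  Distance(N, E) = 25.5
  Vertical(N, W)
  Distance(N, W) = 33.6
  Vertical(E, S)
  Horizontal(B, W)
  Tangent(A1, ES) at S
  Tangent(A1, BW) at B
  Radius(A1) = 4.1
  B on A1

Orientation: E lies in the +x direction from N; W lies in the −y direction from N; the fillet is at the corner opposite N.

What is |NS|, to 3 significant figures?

39.0

N is at the origin; N and E share the same y with |NE| = 25.5 and E on the +x side, so E = (25.5, 0.00). N and W share the same x with |NW| = 33.6 and W on the −y side, so W = (0.00, -33.6). The virtual corner opposite N is at (25.5, -33.6). A1 meets ES tangentially, so LS is at right angles to ES and tangency of A1 to BW means the radius LB is perpendicular to BW, with radius 4.1, so the center L sits 4.1 in from both sides at L = (21.4, -29.5). That places the tangent points at S = (25.5, -29.5) on ES and B = (21.4, -33.6) on BW. Then |NS| = |S − N| = 39.0.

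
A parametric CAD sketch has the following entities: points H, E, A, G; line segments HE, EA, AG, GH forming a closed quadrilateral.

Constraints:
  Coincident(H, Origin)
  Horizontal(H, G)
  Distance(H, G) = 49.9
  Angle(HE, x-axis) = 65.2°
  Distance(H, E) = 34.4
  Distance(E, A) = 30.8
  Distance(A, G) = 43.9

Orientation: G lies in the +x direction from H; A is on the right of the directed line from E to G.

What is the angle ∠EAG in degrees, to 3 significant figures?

76.3°

H is at the origin; HG is horizontal with |HG| = 49.9 and G in +x, so G = (49.9, 0). HE runs at 65.2° with |HE| = 34.4, so E = (14.4, 31.2). A is determined by |EA| = 30.8 and |AG| = 43.9 together: it lies at the intersection of circle(E, 30.8) and circle(G, 43.9). With |EG| = 47.3, the foot of the radical line on EG is 13.3 from E and the perpendicular offset is √(30.8² − 13.3²) = 27.8. Taking the right-of-EG solution: A = (6.03, 1.60).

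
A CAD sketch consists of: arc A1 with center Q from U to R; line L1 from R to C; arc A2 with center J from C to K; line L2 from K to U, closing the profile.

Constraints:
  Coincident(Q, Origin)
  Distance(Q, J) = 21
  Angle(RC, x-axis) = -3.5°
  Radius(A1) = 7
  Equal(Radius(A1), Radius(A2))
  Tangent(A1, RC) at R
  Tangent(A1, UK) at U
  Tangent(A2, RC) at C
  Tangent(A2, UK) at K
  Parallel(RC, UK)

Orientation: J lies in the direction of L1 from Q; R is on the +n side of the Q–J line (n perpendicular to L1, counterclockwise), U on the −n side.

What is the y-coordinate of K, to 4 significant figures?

-8.269

The slot axis is L1's direction at -3.5°, so u = (cos -3.5°, sin -3.5°) = (0.9981, -0.06105) and n = (−sin -3.5°, cos -3.5°) = (0.06105, 0.9981). Q is at the origin and J lies 21.0 along u from Q, so J = 21.0·u = (20.96, -1.282). Tangency of A1 to both parallel lines with radius 7.0 puts R and U at Q ± 7.0·n: R = (0.4273, 6.987), U = (-0.4273, -6.987). Equal radii place C and K the same way about J: C = J + 7.0·n = (21.39, 5.705), K = J − 7.0·n = (20.53, -8.269). So K.y = -8.269.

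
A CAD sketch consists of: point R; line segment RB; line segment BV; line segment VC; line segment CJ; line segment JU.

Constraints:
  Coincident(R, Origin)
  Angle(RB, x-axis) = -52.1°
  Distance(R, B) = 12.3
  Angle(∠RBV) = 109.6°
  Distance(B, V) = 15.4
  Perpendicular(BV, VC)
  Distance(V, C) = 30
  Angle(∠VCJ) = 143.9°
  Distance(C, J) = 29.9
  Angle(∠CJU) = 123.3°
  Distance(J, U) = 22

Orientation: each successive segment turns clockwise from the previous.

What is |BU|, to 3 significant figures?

58.3

∠VCJ = 143.9° gives CJ at 111° from the x-axis; with |CJ| = 29.9, J = (-36.9, 21.3). ∠CJU = 123.3° gives JU at 54.7° from the x-axis; with |JU| = 22.0, U = (-24.2, 39.2). Then |BU| = |U − B| = 58.3.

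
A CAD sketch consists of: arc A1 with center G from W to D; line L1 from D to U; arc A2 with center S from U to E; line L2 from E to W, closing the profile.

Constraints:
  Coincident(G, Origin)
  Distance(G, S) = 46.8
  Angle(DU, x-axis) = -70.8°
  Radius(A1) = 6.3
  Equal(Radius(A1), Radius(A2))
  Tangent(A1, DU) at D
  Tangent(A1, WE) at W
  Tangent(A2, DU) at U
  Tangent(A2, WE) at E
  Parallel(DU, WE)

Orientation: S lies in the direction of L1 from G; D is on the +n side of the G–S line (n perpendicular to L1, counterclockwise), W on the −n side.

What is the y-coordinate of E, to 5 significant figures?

-46.269

The slot axis is L1's direction at -70.8°, so u = (cos -70.8°, sin -70.8°) = (0.32887, -0.94438) and n = (−sin -70.8°, cos -70.8°) = (0.94438, 0.32887). G is at the origin and S lies 46.8 along u from G, so S = 46.8·u = (15.391, -44.197). Tangency of A1 to both parallel lines with radius 6.3 puts D and W at G ± 6.3·n: D = (5.9496, 2.0719), W = (-5.9496, -2.0719). Equal radii place U and E the same way about S: U = S + 6.3·n = (21.341, -42.125), E = S − 6.3·n = (9.4414, -46.269). So E.y = -46.269.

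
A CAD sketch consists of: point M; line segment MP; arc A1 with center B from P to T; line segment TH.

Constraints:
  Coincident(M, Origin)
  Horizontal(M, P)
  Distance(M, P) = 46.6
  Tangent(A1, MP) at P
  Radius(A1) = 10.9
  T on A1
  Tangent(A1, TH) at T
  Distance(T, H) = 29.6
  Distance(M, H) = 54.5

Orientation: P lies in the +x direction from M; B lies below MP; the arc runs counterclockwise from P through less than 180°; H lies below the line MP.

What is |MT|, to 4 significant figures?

37.39

M is at the origin; M and P share the same y with |MP| = 46.6 and P on the +x side, so P = (46.60, 0.000). The tangent condition forces BP to be normal to MP, so B = P + (0, -10.9) = (46.60, -10.90). Since BT ⟂ TH (tangency), |BH| = √(10.9² + 29.6²) = 31.54 regardless of where T sits on A1. So H lies on both circle(M, 54.5) and circle(B, 31.54); the below-MP intersection is H = (36.25, -40.70). T is the foot of the tangent from H: T = (35.70, -11.10).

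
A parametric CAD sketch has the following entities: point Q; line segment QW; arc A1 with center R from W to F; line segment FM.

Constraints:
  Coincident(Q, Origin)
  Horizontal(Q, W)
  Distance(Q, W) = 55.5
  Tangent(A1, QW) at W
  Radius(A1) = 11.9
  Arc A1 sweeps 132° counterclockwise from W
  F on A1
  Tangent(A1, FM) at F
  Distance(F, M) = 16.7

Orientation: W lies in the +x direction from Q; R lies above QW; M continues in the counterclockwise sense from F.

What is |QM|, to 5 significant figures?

62.197

Q is at the origin; QW is horizontal with |QW| = 55.5 and W on the +x side, so W = (55.500, 0.0000). The tangent condition forces RW to be normal to QW, so R = W + (0, 11.9) = (55.500, 11.900). On A1, W sits at bearing -90° from R; a 132° counterclockwise sweep puts F at bearing 42°, so F = R + 11.9·(cos 42°, sin 42°) = (64.343, 19.863). A1 meets FM tangentially, so RF is at right angles to FM, so FM runs along (−sin 42°, cos 42°); with |FM| = 16.7, M = (53.169, 32.273). Then |QM| = |M − Q| = 62.197.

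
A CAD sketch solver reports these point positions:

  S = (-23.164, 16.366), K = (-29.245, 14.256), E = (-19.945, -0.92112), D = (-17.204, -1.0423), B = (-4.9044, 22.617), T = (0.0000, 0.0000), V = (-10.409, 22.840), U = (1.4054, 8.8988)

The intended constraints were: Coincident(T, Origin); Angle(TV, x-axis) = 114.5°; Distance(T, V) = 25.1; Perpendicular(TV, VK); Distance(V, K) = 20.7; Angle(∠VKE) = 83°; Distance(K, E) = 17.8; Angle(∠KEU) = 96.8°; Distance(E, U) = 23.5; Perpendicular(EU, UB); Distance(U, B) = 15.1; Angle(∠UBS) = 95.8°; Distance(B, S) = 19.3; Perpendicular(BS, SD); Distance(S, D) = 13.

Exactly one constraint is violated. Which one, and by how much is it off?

Distance(S, D) = 13 — off by 5.40.

T = (0.00, 0.00) ✓; TV at 114.5° ✓; |TV| = 25.10 ✓; ∠(TV, VK) = 90.00° ✓; |VK| = 20.70 ✓; ∠VKE = 83.00° ✓; |KE| = 17.80 ✓; ∠KEU = 96.80° ✓; |EU| = 23.50 ✓; ∠(EU, UB) = 90.00° ✓; |UB| = 15.10 ✓; ∠UBS = 95.80° ✓; |BS| = 19.30 ✓; ∠(BS, SD) = 90.00° ✓; |SD| = 18.40 ✗.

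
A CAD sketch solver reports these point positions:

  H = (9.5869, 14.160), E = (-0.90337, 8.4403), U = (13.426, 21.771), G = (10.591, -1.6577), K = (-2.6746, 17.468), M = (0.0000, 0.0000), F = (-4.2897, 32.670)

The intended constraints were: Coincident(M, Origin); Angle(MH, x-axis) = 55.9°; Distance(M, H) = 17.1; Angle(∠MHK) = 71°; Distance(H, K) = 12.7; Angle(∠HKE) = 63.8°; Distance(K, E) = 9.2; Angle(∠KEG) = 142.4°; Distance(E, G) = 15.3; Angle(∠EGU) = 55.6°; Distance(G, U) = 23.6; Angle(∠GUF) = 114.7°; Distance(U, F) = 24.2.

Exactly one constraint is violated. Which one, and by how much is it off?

Distance(U, F) = 24.2 — off by 3.40.

M = (0.00, 0.00) ✓; MH at 55.90° ✓; |MH| = 17.10 ✓; ∠MHK = 71.00° ✓; |HK| = 12.70 ✓; ∠HKE = 63.80° ✓; |KE| = 9.200 ✓; ∠KEG = 142.4° ✓; |EG| = 15.30 ✓; ∠EGU = 55.60° ✓; |GU| = 23.60 ✓; ∠GUF = 114.7° ✓; |UF| = 20.80 ✗.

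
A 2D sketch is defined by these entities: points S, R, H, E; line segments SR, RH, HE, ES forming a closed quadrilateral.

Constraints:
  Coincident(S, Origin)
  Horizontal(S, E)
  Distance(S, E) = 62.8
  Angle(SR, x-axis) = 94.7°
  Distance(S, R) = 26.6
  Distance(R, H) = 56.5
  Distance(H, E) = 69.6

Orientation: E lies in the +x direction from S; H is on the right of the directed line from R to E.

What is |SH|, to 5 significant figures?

29.948

S is at the origin; S and E share the same y with |SE| = 62.8 and E in +x, so E = (62.8, 0). SR runs at 94.7° with |SR| = 26.6, so R = (-2.1796, 26.511). H is determined by |RH| = 56.5 and |HE| = 69.6 together: it lies at the intersection of circle(R, 56.5) and circle(E, 69.6). With |RE| = 70.179, the foot of the radical line on RE is 23.321 from R and the perpendicular offset is √(56.5² − 23.321²) = 51.463. Taking the right-of-RE solution: H = (-0.027155, -29.948).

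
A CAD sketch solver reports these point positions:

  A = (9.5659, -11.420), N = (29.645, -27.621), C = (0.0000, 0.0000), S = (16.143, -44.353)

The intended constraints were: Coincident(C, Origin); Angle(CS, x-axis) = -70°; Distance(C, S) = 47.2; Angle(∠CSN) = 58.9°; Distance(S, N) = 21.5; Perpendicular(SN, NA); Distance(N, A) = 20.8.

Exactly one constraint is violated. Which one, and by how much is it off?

Distance(N, A) = 20.8 — off by 5.00.

C = (0.00, 0.00) ✓; CS at -70.00° ✓; |CS| = 47.20 ✓; ∠CSN = 58.90° ✓; |SN| = 21.50 ✓; ∠(SN, NA) = 90.00° ✓; |NA| = 25.80 ✗.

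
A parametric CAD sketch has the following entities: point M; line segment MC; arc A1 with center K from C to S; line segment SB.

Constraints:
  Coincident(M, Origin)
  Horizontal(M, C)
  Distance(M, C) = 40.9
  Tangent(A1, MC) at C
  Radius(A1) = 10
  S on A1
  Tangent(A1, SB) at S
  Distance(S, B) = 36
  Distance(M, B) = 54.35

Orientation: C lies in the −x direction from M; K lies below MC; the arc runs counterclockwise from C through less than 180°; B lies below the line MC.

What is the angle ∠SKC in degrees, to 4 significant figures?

123.2°

Checks: |KS| = 10.00 ✓; ∠(KS, SB) = 90.00° ✓; |SB| = 36.00 ✓; |MB| = 54.35 ✓.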